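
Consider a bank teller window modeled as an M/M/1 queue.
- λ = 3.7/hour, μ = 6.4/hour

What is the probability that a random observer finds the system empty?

ρ = λ/μ = 3.7/6.4 = 0.5781
P(0) = 1 - ρ = 1 - 0.5781 = 0.4219
The server is idle 42.19% of the time.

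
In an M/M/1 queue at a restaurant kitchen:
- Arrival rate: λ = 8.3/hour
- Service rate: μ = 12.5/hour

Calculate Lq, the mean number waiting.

ρ = λ/μ = 8.3/12.5 = 0.6640
For M/M/1: Lq = λ²/(μ(μ-λ))
Lq = 68.89/(12.5 × 4.20)
Lq = 1.3122 orders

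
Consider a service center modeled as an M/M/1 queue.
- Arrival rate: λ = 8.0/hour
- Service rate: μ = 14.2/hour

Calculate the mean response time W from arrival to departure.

First, compute utilization: ρ = λ/μ = 8.0/14.2 = 0.5634
For M/M/1: W = 1/(μ-λ)
W = 1/(14.2-8.0) = 1/6.20
W = 0.1613 hours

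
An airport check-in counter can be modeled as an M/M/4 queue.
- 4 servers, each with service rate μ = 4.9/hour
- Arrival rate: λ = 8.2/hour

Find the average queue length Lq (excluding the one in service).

Traffic intensity: ρ = λ/(cμ) = 8.2/(4×4.9) = 0.4184
Since ρ = 0.4184 < 1, system is stable.
Offered load a = λ/μ = cρ = 8.2/4.9 = 1.6735
P₀ = [ Σₙ₌₀^3 aⁿ/n! + a^4/(4!(1-ρ)) ]⁻¹
Σ = a^0/0! + a^1/1! + a^2/2! + a^3/3! = 1.0000 + 1.6735 + 1.4002 + 0.7811 = 4.8548
a^4/(4!(1-ρ)) = 7.8428/(24 × 0.58163) = 0.5618
P₀ = 1/(4.8548 + 0.5618) = 0.1846
Lq = P₀·a^4·ρ / (4!(1-ρ)²) = 0.1846 × 7.8428 × 0.4184 / (24 × 0.3383) = 0.07461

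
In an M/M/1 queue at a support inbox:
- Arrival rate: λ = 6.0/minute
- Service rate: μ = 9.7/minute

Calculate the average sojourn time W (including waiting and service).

First, compute utilization: ρ = λ/μ = 6.0/9.7 = 0.6186
For M/M/1: W = 1/(μ-λ)
W = 1/(9.7-6.0) = 1/3.70
W = 0.2703 minutes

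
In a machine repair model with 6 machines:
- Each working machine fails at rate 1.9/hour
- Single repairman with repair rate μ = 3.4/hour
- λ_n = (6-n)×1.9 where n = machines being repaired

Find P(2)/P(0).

P(2)/P(0) = ∏_{i=0}^{2-1} λ_i/μ_{i+1}
= (6-0)×1.9/3.4 × (6-1)×1.9/3.4
= 9.3685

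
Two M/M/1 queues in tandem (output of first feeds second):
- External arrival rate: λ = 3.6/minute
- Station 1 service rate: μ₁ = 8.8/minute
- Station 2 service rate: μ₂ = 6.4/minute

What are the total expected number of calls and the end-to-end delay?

By Jackson's theorem, each station behaves as independent M/M/1.
Station 1: ρ₁ = 3.6/8.8 = 0.4091, L₁ = ρ₁/(1-ρ₁) = λ/(μ₁-λ) = 3.6/5.20 = 0.6923077
Station 2: ρ₂ = 3.6/6.4 = 0.5625, L₂ = ρ₂/(1-ρ₂) = λ/(μ₂-λ) = 3.6/2.80 = 1.285714
Total: L = L₁ + L₂ = 0.6923077 + 1.285714 = 1.978022
W = L/λ = 1.978022/3.6 = 0.5495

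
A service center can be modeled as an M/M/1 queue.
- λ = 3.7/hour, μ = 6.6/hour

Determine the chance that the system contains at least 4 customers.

ρ = λ/μ = 3.7/6.6 = 0.5606
P(N ≥ n) = ρⁿ
P(N ≥ 4) = 0.5606^4
P(N ≥ 4) = 0.09877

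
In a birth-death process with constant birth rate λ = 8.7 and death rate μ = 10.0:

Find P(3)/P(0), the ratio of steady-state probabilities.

For constant rates: P(n)/P(0) = (λ/μ)^n
P(3)/P(0) = (8.7/10.0)^3 = 0.8700^3 = 0.6585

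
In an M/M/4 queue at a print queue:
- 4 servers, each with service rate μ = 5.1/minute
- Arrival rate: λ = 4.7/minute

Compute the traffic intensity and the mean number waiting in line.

Traffic intensity: ρ = λ/(cμ) = 4.7/(4×5.1) = 0.2304
Since ρ = 0.2304 < 1, system is stable.
Offered load a = λ/μ = cρ = 4.7/5.1 = 0.9216
P₀ = [ Σₙ₌₀^3 aⁿ/n! + a^4/(4!(1-ρ)) ]⁻¹
Σ = a^0/0! + a^1/1! + a^2/2! + a^3/3! = 1.0000 + 0.92157 + 0.42464 + 0.13045 = 2.4767
a^4/(4!(1-ρ)) = 0.7213/(24 × 0.7696) = 0.03905
P₀ = 1/(2.4767 + 0.03905) = 0.3975
Lq = P₀·a^4·ρ / (4!(1-ρ)²) = 0.3975 × 0.7213 × 0.2304 / (24 × 0.5923) = 0.004647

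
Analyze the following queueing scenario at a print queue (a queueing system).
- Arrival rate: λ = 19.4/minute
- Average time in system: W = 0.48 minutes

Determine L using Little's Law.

Little's Law: L = λW
L = 19.4 × 0.48 = 9.3120 jobs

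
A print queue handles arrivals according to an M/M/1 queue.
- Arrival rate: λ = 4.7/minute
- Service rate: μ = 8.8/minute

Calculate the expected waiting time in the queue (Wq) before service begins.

First, compute utilization: ρ = λ/μ = 4.7/8.8 = 0.5341
For M/M/1: Wq = λ/(μ(μ-λ))
Wq = 4.7/(8.8 × (8.8-4.7))
Wq = 4.7/(8.8 × 4.10)
Wq = 0.1303 minutes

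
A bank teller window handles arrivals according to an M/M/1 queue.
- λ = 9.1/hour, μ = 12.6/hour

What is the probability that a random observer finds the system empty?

ρ = λ/μ = 9.1/12.6 = 0.7222
P(0) = 1 - ρ = 1 - 0.7222 = 0.2778
The server is idle 27.78% of the time.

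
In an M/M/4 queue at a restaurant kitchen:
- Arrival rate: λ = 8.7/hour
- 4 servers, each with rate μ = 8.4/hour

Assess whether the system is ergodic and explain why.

Stability requires ρ = λ/(cμ) < 1
ρ = 8.7/(4 × 8.4) = 8.7/33.60 = 0.2589
Since 0.2589 < 1, the system is STABLE.
The servers are busy 25.89% of the time.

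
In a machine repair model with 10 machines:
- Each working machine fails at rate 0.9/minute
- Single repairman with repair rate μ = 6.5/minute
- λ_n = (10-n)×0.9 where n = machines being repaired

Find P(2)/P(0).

P(2)/P(0) = ∏_{i=0}^{2-1} λ_i/μ_{i+1}
= (10-0)×0.9/6.5 × (10-1)×0.9/6.5
= 1.7254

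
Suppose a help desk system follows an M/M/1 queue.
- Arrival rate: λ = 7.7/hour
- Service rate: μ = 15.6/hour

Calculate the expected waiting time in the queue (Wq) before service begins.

First, compute utilization: ρ = λ/μ = 7.7/15.6 = 0.4936
For M/M/1: Wq = λ/(μ(μ-λ))
Wq = 7.7/(15.6 × (15.6-7.7))
Wq = 7.7/(15.6 × 7.90)
Wq = 0.06248 hours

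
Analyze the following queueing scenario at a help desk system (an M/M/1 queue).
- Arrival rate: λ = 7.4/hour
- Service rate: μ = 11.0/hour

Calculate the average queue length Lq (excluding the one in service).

ρ = λ/μ = 7.4/11.0 = 0.6727
For M/M/1: Lq = λ²/(μ(μ-λ))
Lq = 54.76/(11.0 × 3.60)
Lq = 1.3828 tickets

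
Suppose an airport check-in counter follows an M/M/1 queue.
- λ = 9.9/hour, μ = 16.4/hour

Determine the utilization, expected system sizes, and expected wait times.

Step 1: ρ = λ/μ = 9.9/16.4 = 0.6037
Step 2: L = λ/(μ-λ) = 9.9/6.50 = 1.5231
Step 3: Lq = λ²/(μ(μ-λ)) = 98.01/(16.4×6.50) = 0.9194
Step 4: W = 1/(μ-λ) = 1/6.50 = 0.15385
Step 5: Wq = λ/(μ(μ-λ)) = 9.9/(16.4×6.50) = 0.09287
Step 6: P(0) = 1-ρ = 0.3963
Verify: L = λW = 9.9×0.15385 = 1.5231 ✔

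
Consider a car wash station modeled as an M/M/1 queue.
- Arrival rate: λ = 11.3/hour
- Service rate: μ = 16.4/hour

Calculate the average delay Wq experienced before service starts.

First, compute utilization: ρ = λ/μ = 11.3/16.4 = 0.6890
For M/M/1: Wq = λ/(μ(μ-λ))
Wq = 11.3/(16.4 × (16.4-11.3))
Wq = 11.3/(16.4 × 5.10)
Wq = 0.1351 hours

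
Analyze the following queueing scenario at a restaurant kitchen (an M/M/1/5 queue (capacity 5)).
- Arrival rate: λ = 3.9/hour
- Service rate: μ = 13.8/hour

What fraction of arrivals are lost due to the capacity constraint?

ρ = λ/μ = 3.9/13.8 = 0.2826
P₀ = (1-ρ)/(1-ρ^(K+1)) = (1-0.2826)/(1-0.2826^6) = 0.7174/0.9995 = 0.7178
P_K = P₀×ρ^K = 0.71777 × 0.2826^5 = 0.71777 × 0.0018024 = 0.001294
Blocking probability = 0.13%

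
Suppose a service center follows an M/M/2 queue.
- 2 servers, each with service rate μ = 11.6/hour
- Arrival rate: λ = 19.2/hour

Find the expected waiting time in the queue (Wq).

Traffic intensity: ρ = λ/(cμ) = 19.2/(2×11.6) = 0.8276
Since ρ = 0.8276 < 1, system is stable.
Offered load a = λ/μ = cρ = 19.2/11.6 = 1.6552
P₀ = [ Σₙ₌₀^1 aⁿ/n! + a^2/(2!(1-ρ)) ]⁻¹
Σ = a^0/0! + a^1/1! = 1.0000 + 1.6552 = 2.6552
a^2/(2!(1-ρ)) = 2.73960/(2 × 0.172414) = 7.9448
P₀ = 1/(2.6552 + 7.9448) = 0.09434
Lq = P₀·a^2·ρ / (2!(1-ρ)²) = 0.0943396 × 2.73960 × 0.827586 / (2 × 0.0297265) = 3.5977
Wq = Lq/λ = 3.5977/19.2 = 0.1874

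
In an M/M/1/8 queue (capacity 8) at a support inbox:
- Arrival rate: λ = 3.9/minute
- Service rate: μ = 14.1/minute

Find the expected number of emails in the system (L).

ρ = λ/μ = 3.9/14.1 = 0.276596
P₀ = (1-ρ)/(1-ρ^(K+1)) = (1-0.276596)/(1-0.276596^9) = 0.7234/1.0000 = 0.7234
P_K = P₀×ρ^K = 0.7234 × 0.276596^8 = 0.7234 × 0.00003426 = 0.00002478
L = ρ[1 - (K+1)ρ^K + Kρ^(K+1)] / [(1-ρ)(1-ρ^(K+1))]
L = 0.276596 × (1 - 9×0.00003426 + 8×0.000009476) / ((1 - 0.276596) × (1 - 0.000009476)) = 0.3823 emails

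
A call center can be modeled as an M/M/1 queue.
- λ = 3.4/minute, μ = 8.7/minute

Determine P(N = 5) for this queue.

ρ = λ/μ = 3.4/8.7 = 0.3908
P(n) = (1-ρ)ρⁿ
P(5) = (1-0.3908) × 0.3908^5
P(5) = 0.6092 × 0.009115
P(5) = 0.005553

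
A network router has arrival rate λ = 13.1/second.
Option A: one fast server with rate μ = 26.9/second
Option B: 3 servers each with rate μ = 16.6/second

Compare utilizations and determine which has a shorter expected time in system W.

Option A: single server μ = 26.9 (M/M/1)
  ρ_A = 13.1/26.9 = 0.4870
  W_A = 1/(μ-λ) = 1/(26.9-13.1) = 1/13.80 = 0.07246

Option B: 3 servers μ = 16.6 (M/M/3)
  ρ_B = λ/(cμ) = 13.1/(3×16.6) = 0.2631
  Offered load a = λ/μ = cρ = 13.1/16.6 = 0.7892
  P₀ = [ Σₙ₌₀^2 aⁿ/n! + a^3/(3!(1-ρ)) ]⁻¹
  Σ = a^0/0! + a^1/1! + a^2/2! = 1.0000 + 0.78916 + 0.31138 = 2.1005
  a^3/(3!(1-ρ)) = 0.49146/(6 × 0.73695) = 0.1111
  P₀ = 1/(2.10054 + 0.111148) = 0.4521
  Lq = P₀·a^3·ρ / (3!(1-ρ)²) = 0.4521 × 0.4915 × 0.2631 / (6 × 0.5431) = 0.01794
  Wq_B = Lq/λ = 0.01794/13.1 = 0.001369
  W_B = Wq_B + 1/μ = 0.001369 + 0.06024 = 0.06161

Since W_B = 0.06161 < W_A = 0.07246, Option B (multiple servers) has the shorter time in system.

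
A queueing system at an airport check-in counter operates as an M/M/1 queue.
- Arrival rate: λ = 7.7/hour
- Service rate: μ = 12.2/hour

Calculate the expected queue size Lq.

ρ = λ/μ = 7.7/12.2 = 0.6311
For M/M/1: Lq = λ²/(μ(μ-λ))
Lq = 59.29/(12.2 × 4.50)
Lq = 1.0800 passengers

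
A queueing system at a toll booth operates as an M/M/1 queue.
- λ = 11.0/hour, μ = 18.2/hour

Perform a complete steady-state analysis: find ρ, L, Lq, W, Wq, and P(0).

Step 1: ρ = λ/μ = 11.0/18.2 = 0.6044
Step 2: L = λ/(μ-λ) = 11.0/7.20 = 1.5278
Step 3: Lq = λ²/(μ(μ-λ)) = 121.00/(18.2×7.20) = 0.9234
Step 4: W = 1/(μ-λ) = 1/7.20 = 0.13889
Step 5: Wq = λ/(μ(μ-λ)) = 11.0/(18.2×7.20) = 0.08394
Step 6: P(0) = 1-ρ = 0.3956
Verify: L = λW = 11.0×0.13889 = 1.5278 ✔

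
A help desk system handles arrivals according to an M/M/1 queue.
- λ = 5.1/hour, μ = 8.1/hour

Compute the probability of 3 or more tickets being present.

ρ = λ/μ = 5.1/8.1 = 0.6296
P(N ≥ n) = ρⁿ
P(N ≥ 3) = 0.6296^3
P(N ≥ 3) = 0.2496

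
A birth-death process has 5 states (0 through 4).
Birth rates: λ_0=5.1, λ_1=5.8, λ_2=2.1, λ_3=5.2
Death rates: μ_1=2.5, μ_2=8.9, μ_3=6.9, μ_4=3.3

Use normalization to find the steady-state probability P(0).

Ratios P(n)/P(0) = (λ₀···λₙ₋₁)/(μ₁···μₙ):
P(1)/P(0) = (5.1)/(2.5) = 2.0400
P(2)/P(0) = (5.1×5.8)/(2.5×8.9) = 1.3294
P(3)/P(0) = (5.1×5.8×2.1)/(2.5×8.9×6.9) = 0.4046
P(4)/P(0) = (5.1×5.8×2.1×5.2)/(2.5×8.9×6.9×3.3) = 0.6376

Normalization: ∑ P(n) = 1
P(0) × (1.0000 + 2.0400 + 1.3294 + 0.4046 + 0.6376) = 1
P(0) × 5.4116 = 1
P(0) = 1/5.4116 = 0.1848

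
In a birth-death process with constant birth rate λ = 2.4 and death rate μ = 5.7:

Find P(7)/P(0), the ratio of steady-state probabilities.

For constant rates: P(n)/P(0) = (λ/μ)^n
P(7)/P(0) = (2.4/5.7)^7 = 0.42105^7 = 0.002346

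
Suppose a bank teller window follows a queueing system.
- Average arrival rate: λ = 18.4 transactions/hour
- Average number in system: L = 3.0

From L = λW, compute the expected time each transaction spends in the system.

Little's Law: L = λW, so W = L/λ
W = 3.0/18.4 = 0.1630 hours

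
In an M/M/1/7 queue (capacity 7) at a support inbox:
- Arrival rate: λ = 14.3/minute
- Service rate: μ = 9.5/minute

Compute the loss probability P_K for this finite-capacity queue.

ρ = λ/μ = 14.3/9.5 = 1.50526
P₀ = (1-ρ)/(1-ρ^(K+1)) = (1-1.50526)/(1-1.50526^8) = -0.5053/-25.3568 = 0.01993
P_K = P₀×ρ^K = 0.019926 × 1.50526^7 = 0.019926 × 17.5098 = 0.3489
Blocking probability = 34.89%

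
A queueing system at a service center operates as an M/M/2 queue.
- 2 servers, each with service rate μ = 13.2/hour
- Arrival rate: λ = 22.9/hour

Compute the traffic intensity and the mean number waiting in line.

Traffic intensity: ρ = λ/(cμ) = 22.9/(2×13.2) = 0.8674
Since ρ = 0.8674 < 1, system is stable.
Offered load a = λ/μ = cρ = 22.9/13.2 = 1.7348
P₀ = [ Σₙ₌₀^1 aⁿ/n! + a^2/(2!(1-ρ)) ]⁻¹
Σ = a^0/0! + a^1/1! = 1.0000 + 1.7348 = 2.7348
a^2/(2!(1-ρ)) = 3.009699/(2 × 0.1325758) = 11.3509
P₀ = 1/(2.7348 + 11.3509) = 0.07099
Lq = P₀·a^2·ρ / (2!(1-ρ)²) = 0.0709939 × 3.00970 × 0.867424 / (2 × 0.0175763) = 5.2725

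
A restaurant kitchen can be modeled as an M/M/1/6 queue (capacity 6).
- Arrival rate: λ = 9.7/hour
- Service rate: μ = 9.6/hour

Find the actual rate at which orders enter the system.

ρ = λ/μ = 9.7/9.6 = 1.0104
P₀ = (1-ρ)/(1-ρ^(K+1)) = (1-1.0104)/(1-1.0104^7) = -0.01040/-0.07511 = 0.1385
P_K = P₀×ρ^K = 0.13846 × 1.0104^6 = 0.13846 × 1.0640 = 0.1473
λ_eff = λ(1-P_K) = 9.7 × (1 - 0.14734) = 9.7 × 0.85266 = 8.2708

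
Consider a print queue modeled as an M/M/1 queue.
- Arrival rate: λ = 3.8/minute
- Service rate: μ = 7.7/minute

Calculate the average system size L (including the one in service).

ρ = λ/μ = 3.8/7.7 = 0.4935
For M/M/1: L = λ/(μ-λ)
L = 3.8/(7.7-3.8) = 3.8/3.90
L = 0.9744 jobs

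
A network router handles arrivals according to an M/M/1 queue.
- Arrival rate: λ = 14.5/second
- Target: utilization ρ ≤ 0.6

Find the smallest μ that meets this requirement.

ρ = λ/μ, so μ = λ/ρ
μ ≥ 14.5/0.6 = 24.1667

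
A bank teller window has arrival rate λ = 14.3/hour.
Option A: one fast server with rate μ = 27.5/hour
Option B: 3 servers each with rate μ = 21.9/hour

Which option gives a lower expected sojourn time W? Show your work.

Option A: single server μ = 27.5 (M/M/1)
  ρ_A = 14.3/27.5 = 0.5200
  W_A = 1/(μ-λ) = 1/(27.5-14.3) = 1/13.20 = 0.07576

Option B: 3 servers μ = 21.9 (M/M/3)
  ρ_B = λ/(cμ) = 14.3/(3×21.9) = 0.2177
  Offered load a = λ/μ = cρ = 14.3/21.9 = 0.6530
  P₀ = [ Σₙ₌₀^2 aⁿ/n! + a^3/(3!(1-ρ)) ]⁻¹
  Σ = a^0/0! + a^1/1! + a^2/2! = 1.0000 + 0.6530 + 0.2132 = 1.8662
  a^3/(3!(1-ρ)) = 0.2784/(6 × 0.7823) = 0.05931
  P₀ = 1/(1.86615 + 0.0593098) = 0.5194
  Lq = P₀·a^3·ρ / (3!(1-ρ)²) = 0.51936 × 0.27840 × 0.21766 / (6 × 0.61206) = 0.008570
  Wq_B = Lq/λ = 0.008570/14.3 = 0.0005993
  W_B = Wq_B + 1/μ = 0.0005993 + 0.04566 = 0.04626

Since W_B = 0.04626 < W_A = 0.07576, Option B (multiple servers) has the shorter time in system.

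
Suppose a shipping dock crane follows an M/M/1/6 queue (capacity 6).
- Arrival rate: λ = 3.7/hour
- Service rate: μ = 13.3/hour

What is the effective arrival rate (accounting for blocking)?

ρ = λ/μ = 3.7/13.3 = 0.278195
P₀ = (1-ρ)/(1-ρ^(K+1)) = (1-0.278195)/(1-0.278195^7) = 0.7218/0.9999 = 0.7219
P_K = P₀×ρ^K = 0.7219 × 0.278195^6 = 0.7219 × 0.0004635 = 0.0003346
λ_eff = λ(1-P_K) = 3.7 × (1 - 0.0003346) = 3.7 × 0.99967 = 3.6988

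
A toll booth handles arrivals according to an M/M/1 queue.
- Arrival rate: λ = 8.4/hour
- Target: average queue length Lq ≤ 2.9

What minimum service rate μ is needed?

For M/M/1: Lq = λ²/(μ(μ-λ))
Need Lq ≤ 2.9, i.e. μ(μ-λ) ≥ λ²/2.9
μ² - 8.4μ - 70.56/2.9 ≥ 0  →  μ² - 8.4μ - 24.33103 ≥ 0
Quadratic formula (positive root): μ = [λ + √(λ² + 4×24.33103)]/2
Discriminant: 70.56 + 4×24.33103 = 167.8841, √167.8841 = 12.9570
μ ≥ (8.4 + 12.9570)/2 = 10.6785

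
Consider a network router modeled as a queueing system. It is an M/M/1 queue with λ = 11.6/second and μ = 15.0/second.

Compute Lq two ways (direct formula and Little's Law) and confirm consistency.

Method 1 (direct): Lq = λ²/(μ(μ-λ)) = 134.56/(15.0 × 3.40) = 2.6384

Method 2 (Little's Law):
W = 1/(μ-λ) = 1/3.40 = 0.29412
Wq = W - 1/μ = 0.29412 - 0.066667 = 0.22745
Lq = λWq = 11.6 × 0.22745 = 2.6384 ✔ (matches Method 1)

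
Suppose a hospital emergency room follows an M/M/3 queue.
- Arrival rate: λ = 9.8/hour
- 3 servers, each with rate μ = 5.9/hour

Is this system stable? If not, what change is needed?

Stability requires ρ = λ/(cμ) < 1
ρ = 9.8/(3 × 5.9) = 9.8/17.70 = 0.5537
Since 0.5537 < 1, the system is STABLE.
The servers are busy 55.37% of the time.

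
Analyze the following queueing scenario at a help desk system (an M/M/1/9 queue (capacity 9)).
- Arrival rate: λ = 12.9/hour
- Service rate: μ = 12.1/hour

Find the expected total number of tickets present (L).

ρ = λ/μ = 12.9/12.1 = 1.066116
P₀ = (1-ρ)/(1-ρ^(K+1)) = (1-1.066116)/(1-1.066116^10) = -0.06612/-0.8969 = 0.07372
P_K = P₀×ρ^K = 0.07372 × 1.066116^9 = 0.07372 × 1.7793 = 0.1312
L = ρ[1 - (K+1)ρ^K + Kρ^(K+1)] / [(1-ρ)(1-ρ^(K+1))]
L = 1.066116 × (1 - 10×1.779263 + 9×1.896901) / ((1 - 1.066116) × (1 - 1.896901)) = 5.0246 tickets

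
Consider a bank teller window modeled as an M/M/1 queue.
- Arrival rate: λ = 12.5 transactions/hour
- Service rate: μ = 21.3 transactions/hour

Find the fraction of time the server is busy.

Server utilization: ρ = λ/μ
ρ = 12.5/21.3 = 0.5869
The server is busy 58.69% of the time.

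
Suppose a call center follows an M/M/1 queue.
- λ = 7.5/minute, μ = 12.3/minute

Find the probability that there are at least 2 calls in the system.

ρ = λ/μ = 7.5/12.3 = 0.60976
P(N ≥ n) = ρⁿ
P(N ≥ 2) = 0.60976^2
P(N ≥ 2) = 0.3718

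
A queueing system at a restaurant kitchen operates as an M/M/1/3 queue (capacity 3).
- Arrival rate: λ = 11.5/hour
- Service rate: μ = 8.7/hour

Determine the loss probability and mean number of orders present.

ρ = λ/μ = 11.5/8.7 = 1.3218
P₀ = (1-ρ)/(1-ρ^(K+1)) = (1-1.3218)/(1-1.3218^4) = -0.3218/-2.0526 = 0.1568
P_K = P₀×ρ^K = 0.1568 × 1.3218^3 = 0.1568 × 2.3094 = 0.3621
Blocking probability P_3 = 0.3621 (36.21%)
L = ρ[1 - (K+1)ρ^K + Kρ^(K+1)] / [(1-ρ)(1-ρ^(K+1))]
L = 1.3218 × (1 - 4×2.30939 + 3×3.05255) / ((1 - 1.3218) × (1 - 3.05255)) = 1.8413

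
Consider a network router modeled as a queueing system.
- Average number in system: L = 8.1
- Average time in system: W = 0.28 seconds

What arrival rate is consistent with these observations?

Little's Law: L = λW, so λ = L/W
λ = 8.1/0.28 = 28.9286 packets/second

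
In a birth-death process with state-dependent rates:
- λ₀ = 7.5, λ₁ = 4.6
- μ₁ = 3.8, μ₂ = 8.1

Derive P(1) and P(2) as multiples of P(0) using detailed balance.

Balance equations:
State 0: λ₀P₀ = μ₁P₁ → P₁ = (λ₀/μ₁)P₀ = (7.5/3.8)P₀ = 1.9737P₀
State 1: P₂ = (λ₀λ₁)/(μ₁μ₂)P₀ = (7.5×4.6)/(3.8×8.1)P₀ = 1.1209P₀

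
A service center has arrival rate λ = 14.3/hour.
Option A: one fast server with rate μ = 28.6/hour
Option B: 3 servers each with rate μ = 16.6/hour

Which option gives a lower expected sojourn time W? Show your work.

Option A: single server μ = 28.6 (M/M/1)
  ρ_A = 14.3/28.6 = 0.5000
  W_A = 1/(μ-λ) = 1/(28.6-14.3) = 1/14.30 = 0.06993

Option B: 3 servers μ = 16.6 (M/M/3)
  ρ_B = λ/(cμ) = 14.3/(3×16.6) = 0.2871
  Offered load a = λ/μ = cρ = 14.3/16.6 = 0.8614
  P₀ = [ Σₙ₌₀^2 aⁿ/n! + a^3/(3!(1-ρ)) ]⁻¹
  Σ = a^0/0! + a^1/1! + a^2/2! = 1.0000 + 0.86145 + 0.37104 = 2.2325
  a^3/(3!(1-ρ)) = 0.6393/(6 × 0.7129) = 0.1495
  P₀ = 1/(2.2325 + 0.1495) = 0.4198
  Lq = P₀·a^3·ρ / (3!(1-ρ)²) = 0.41982 × 0.63927 × 0.28715 / (6 × 0.50816) = 0.02528
  Wq_B = Lq/λ = 0.02528/14.3 = 0.001768
  W_B = Wq_B + 1/μ = 0.001768 + 0.06024 = 0.06201

Since W_B = 0.06201 < W_A = 0.06993, Option B (multiple servers) has the shorter time in system.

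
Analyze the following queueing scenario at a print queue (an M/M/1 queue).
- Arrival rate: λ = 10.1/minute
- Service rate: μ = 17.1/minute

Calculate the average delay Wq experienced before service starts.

First, compute utilization: ρ = λ/μ = 10.1/17.1 = 0.5906
For M/M/1: Wq = λ/(μ(μ-λ))
Wq = 10.1/(17.1 × (17.1-10.1))
Wq = 10.1/(17.1 × 7.00)
Wq = 0.08438 minutes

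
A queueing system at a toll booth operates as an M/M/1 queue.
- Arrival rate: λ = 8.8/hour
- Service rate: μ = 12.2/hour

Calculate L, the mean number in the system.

ρ = λ/μ = 8.8/12.2 = 0.7213
For M/M/1: L = λ/(μ-λ)
L = 8.8/(12.2-8.8) = 8.8/3.40
L = 2.5882 vehicles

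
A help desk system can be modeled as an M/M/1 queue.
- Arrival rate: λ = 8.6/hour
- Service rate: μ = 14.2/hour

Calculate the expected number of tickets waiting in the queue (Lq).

ρ = λ/μ = 8.6/14.2 = 0.6056
For M/M/1: Lq = λ²/(μ(μ-λ))
Lq = 73.96/(14.2 × 5.60)
Lq = 0.9301 tickets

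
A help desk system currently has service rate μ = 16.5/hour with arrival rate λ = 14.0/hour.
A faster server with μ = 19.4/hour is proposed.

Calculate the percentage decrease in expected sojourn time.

System 1: ρ₁ = 14.0/16.5 = 0.8485, W₁ = 1/(16.5-14.0) = 0.4000
System 2: ρ₂ = 14.0/19.4 = 0.7216, W₂ = 1/(19.4-14.0) = 0.1852
Improvement: (W₁-W₂)/W₁ = (0.4000-0.1852)/0.4000 = 53.70%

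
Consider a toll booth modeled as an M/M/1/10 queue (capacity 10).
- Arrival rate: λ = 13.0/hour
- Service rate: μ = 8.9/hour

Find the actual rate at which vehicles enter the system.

ρ = λ/μ = 13.0/8.9 = 1.46067
P₀ = (1-ρ)/(1-ρ^(K+1)) = (1-1.46067)/(1-1.46067^11) = -0.4607/-63.5763 = 0.007246
P_K = P₀×ρ^K = 0.007246 × 1.46067^10 = 0.007246 × 44.2101 = 0.3203
λ_eff = λ(1-P_K) = 13.0 × (1 - 0.320345) = 13.0 × 0.679655 = 8.8355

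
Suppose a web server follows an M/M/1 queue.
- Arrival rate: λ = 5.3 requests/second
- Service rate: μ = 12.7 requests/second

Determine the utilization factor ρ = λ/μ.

Server utilization: ρ = λ/μ
ρ = 5.3/12.7 = 0.4173
The server is busy 41.73% of the time.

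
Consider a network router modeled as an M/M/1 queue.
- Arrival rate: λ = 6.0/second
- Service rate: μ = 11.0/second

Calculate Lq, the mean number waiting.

ρ = λ/μ = 6.0/11.0 = 0.5455
For M/M/1: Lq = λ²/(μ(μ-λ))
Lq = 36.00/(11.0 × 5.00)
Lq = 0.6545 packets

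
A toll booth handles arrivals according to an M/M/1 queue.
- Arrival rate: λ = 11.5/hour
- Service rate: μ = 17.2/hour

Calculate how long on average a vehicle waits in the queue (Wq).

First, compute utilization: ρ = λ/μ = 11.5/17.2 = 0.6686
For M/M/1: Wq = λ/(μ(μ-λ))
Wq = 11.5/(17.2 × (17.2-11.5))
Wq = 11.5/(17.2 × 5.70)
Wq = 0.1173 hours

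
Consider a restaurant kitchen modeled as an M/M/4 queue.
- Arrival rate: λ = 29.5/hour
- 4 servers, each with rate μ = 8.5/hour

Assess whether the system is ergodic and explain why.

Stability requires ρ = λ/(cμ) < 1
ρ = 29.5/(4 × 8.5) = 29.5/34.00 = 0.8676
Since 0.8676 < 1, the system is STABLE.
The servers are busy 86.76% of the time.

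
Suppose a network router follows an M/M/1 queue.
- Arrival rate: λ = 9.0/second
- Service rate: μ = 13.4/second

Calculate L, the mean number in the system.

ρ = λ/μ = 9.0/13.4 = 0.6716
For M/M/1: L = λ/(μ-λ)
L = 9.0/(13.4-9.0) = 9.0/4.40
L = 2.0455 packets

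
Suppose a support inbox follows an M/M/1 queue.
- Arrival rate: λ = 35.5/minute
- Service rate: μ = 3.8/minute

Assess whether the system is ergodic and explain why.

Stability requires ρ = λ/(cμ) < 1
ρ = 35.5/(1 × 3.8) = 35.5/3.80 = 9.3421
Since 9.3421 ≥ 1, the system is UNSTABLE.
Queue grows without bound. Need μ > λ = 35.5.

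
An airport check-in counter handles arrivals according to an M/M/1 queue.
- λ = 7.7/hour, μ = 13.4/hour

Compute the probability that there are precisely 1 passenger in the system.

ρ = λ/μ = 7.7/13.4 = 0.5746
P(n) = (1-ρ)ρⁿ
P(1) = (1-0.5746) × 0.5746^1
P(1) = 0.4254 × 0.5746
P(1) = 0.2444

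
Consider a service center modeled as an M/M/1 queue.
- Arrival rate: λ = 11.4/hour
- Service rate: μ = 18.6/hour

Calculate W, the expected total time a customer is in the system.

First, compute utilization: ρ = λ/μ = 11.4/18.6 = 0.6129
For M/M/1: W = 1/(μ-λ)
W = 1/(18.6-11.4) = 1/7.20
W = 0.1389 hours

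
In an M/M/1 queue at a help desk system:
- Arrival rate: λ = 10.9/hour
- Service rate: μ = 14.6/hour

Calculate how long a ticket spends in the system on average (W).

First, compute utilization: ρ = λ/μ = 10.9/14.6 = 0.7466
For M/M/1: W = 1/(μ-λ)
W = 1/(14.6-10.9) = 1/3.70
W = 0.2703 hours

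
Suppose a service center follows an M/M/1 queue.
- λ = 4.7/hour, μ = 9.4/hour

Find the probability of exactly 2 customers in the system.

ρ = λ/μ = 4.7/9.4 = 0.5000
P(n) = (1-ρ)ρⁿ
P(2) = (1-0.5000) × 0.5000^2
P(2) = 0.5000 × 0.2500
P(2) = 0.1250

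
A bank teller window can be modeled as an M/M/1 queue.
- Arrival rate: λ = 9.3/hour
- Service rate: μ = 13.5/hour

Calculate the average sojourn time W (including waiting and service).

First, compute utilization: ρ = λ/μ = 9.3/13.5 = 0.6889
For M/M/1: W = 1/(μ-λ)
W = 1/(13.5-9.3) = 1/4.20
W = 0.2381 hours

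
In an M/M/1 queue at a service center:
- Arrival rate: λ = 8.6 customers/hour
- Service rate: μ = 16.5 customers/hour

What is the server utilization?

Server utilization: ρ = λ/μ
ρ = 8.6/16.5 = 0.5212
The server is busy 52.12% of the time.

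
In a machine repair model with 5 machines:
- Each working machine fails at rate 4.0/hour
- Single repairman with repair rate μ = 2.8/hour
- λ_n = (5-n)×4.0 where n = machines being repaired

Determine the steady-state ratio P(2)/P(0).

P(2)/P(0) = ∏_{i=0}^{2-1} λ_i/μ_{i+1}
= (5-0)×4.0/2.8 × (5-1)×4.0/2.8
= 40.8163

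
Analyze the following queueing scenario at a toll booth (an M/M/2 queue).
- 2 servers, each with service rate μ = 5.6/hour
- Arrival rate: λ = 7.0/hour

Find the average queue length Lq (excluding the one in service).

Traffic intensity: ρ = λ/(cμ) = 7.0/(2×5.6) = 0.6250
Since ρ = 0.6250 < 1, system is stable.
Offered load a = λ/μ = cρ = 7.0/5.6 = 1.2500
P₀ = [ Σₙ₌₀^1 aⁿ/n! + a^2/(2!(1-ρ)) ]⁻¹
Σ = a^0/0! + a^1/1! = 1.0000 + 1.2500 = 2.2500
a^2/(2!(1-ρ)) = 1.5625/(2 × 0.3750) = 2.0833
P₀ = 1/(2.2500 + 2.0833) = 0.2308
Lq = P₀·a^2·ρ / (2!(1-ρ)²) = 0.23077 × 1.5625 × 0.62500 / (2 × 0.14062) = 0.8013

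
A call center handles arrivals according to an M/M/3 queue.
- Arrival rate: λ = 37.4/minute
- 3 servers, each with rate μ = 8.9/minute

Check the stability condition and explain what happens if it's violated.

Stability requires ρ = λ/(cμ) < 1
ρ = 37.4/(3 × 8.9) = 37.4/26.70 = 1.4007
Since 1.4007 ≥ 1, the system is UNSTABLE.
Need c > λ/μ = 37.4/8.9 = 4.20.
Minimum servers needed: c = 5.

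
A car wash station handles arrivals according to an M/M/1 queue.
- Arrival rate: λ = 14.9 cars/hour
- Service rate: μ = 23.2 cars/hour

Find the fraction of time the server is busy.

Server utilization: ρ = λ/μ
ρ = 14.9/23.2 = 0.6422
The server is busy 64.22% of the time.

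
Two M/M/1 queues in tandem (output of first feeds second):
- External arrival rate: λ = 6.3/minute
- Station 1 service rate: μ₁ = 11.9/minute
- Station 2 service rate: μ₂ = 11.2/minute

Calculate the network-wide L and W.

By Jackson's theorem, each station behaves as independent M/M/1.
Station 1: ρ₁ = 6.3/11.9 = 0.5294, L₁ = ρ₁/(1-ρ₁) = λ/(μ₁-λ) = 6.3/5.60 = 1.1250
Station 2: ρ₂ = 6.3/11.2 = 0.5625, L₂ = ρ₂/(1-ρ₂) = λ/(μ₂-λ) = 6.3/4.90 = 1.2857
Total: L = L₁ + L₂ = 1.1250 + 1.2857 = 2.4107
W = L/λ = 2.4107/6.3 = 0.3827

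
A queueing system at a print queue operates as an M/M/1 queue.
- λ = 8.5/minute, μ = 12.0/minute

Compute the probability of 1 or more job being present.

ρ = λ/μ = 8.5/12.0 = 0.7083
P(N ≥ n) = ρⁿ
P(N ≥ 1) = 0.7083^1
P(N ≥ 1) = 0.7083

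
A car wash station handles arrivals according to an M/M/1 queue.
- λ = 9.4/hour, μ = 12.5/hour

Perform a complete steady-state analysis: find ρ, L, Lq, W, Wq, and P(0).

Step 1: ρ = λ/μ = 9.4/12.5 = 0.7520
Step 2: L = λ/(μ-λ) = 9.4/3.10 = 3.0323
Step 3: Lq = λ²/(μ(μ-λ)) = 88.36/(12.5×3.10) = 2.2803
Step 4: W = 1/(μ-λ) = 1/3.10 = 0.32258
Step 5: Wq = λ/(μ(μ-λ)) = 9.4/(12.5×3.10) = 0.2426
Step 6: P(0) = 1-ρ = 0.2480
Verify: L = λW = 9.4×0.32258 = 3.0323 ✔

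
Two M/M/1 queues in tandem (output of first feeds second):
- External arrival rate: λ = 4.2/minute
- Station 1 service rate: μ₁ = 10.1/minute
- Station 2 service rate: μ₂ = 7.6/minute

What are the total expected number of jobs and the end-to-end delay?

By Jackson's theorem, each station behaves as independent M/M/1.
Station 1: ρ₁ = 4.2/10.1 = 0.4158, L₁ = ρ₁/(1-ρ₁) = λ/(μ₁-λ) = 4.2/5.90 = 0.7119
Station 2: ρ₂ = 4.2/7.6 = 0.5526, L₂ = ρ₂/(1-ρ₂) = λ/(μ₂-λ) = 4.2/3.40 = 1.2353
Total: L = L₁ + L₂ = 0.7119 + 1.2353 = 1.9472
W = L/λ = 1.9472/4.2 = 0.4636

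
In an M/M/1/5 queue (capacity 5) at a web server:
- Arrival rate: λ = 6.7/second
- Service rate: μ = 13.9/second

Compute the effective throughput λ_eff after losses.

ρ = λ/μ = 6.7/13.9 = 0.4820
P₀ = (1-ρ)/(1-ρ^(K+1)) = (1-0.4820)/(1-0.4820^6) = 0.5180/0.9875 = 0.5246
P_K = P₀×ρ^K = 0.5246 × 0.4820^5 = 0.5246 × 0.02602 = 0.01365
λ_eff = λ(1-P_K) = 6.7 × (1 - 0.013649) = 6.7 × 0.986351 = 6.6086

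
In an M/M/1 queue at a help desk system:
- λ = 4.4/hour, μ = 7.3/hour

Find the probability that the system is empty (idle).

ρ = λ/μ = 4.4/7.3 = 0.6027
P(0) = 1 - ρ = 1 - 0.6027 = 0.3973
The server is idle 39.73% of the time.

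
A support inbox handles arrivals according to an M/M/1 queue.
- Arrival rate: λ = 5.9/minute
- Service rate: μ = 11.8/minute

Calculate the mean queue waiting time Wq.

First, compute utilization: ρ = λ/μ = 5.9/11.8 = 0.5000
For M/M/1: Wq = λ/(μ(μ-λ))
Wq = 5.9/(11.8 × (11.8-5.9))
Wq = 5.9/(11.8 × 5.90)
Wq = 0.08475 minutes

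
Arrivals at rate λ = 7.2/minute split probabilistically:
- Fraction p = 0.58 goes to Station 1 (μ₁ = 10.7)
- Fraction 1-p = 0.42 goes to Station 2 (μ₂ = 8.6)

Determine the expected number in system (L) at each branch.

Effective rates: λ₁ = 7.2×0.58 = 4.176, λ₂ = 7.2×0.42 = 3.024
Station 1: ρ₁ = 4.176/10.7 = 0.39028, L₁ = ρ₁/(1-ρ₁) = 0.39028/(1-0.39028) = 0.6401
Station 2: ρ₂ = 3.024/8.6 = 0.3516, L₂ = ρ₂/(1-ρ₂) = 0.3516/(1-0.3516) = 0.5423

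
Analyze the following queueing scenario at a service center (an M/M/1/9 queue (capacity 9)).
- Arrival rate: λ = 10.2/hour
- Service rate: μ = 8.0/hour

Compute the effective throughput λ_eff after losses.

ρ = λ/μ = 10.2/8.0 = 1.2750
P₀ = (1-ρ)/(1-ρ^(K+1)) = (1-1.2750)/(1-1.2750^10) = -0.2750/-10.3528 = 0.02656
P_K = P₀×ρ^K = 0.02656 × 1.2750^9 = 0.02656 × 8.9041 = 0.2365
λ_eff = λ(1-P_K) = 10.2 × (1 - 0.23652) = 10.2 × 0.76348 = 7.7875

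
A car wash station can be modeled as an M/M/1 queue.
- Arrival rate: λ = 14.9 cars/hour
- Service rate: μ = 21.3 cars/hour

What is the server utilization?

Server utilization: ρ = λ/μ
ρ = 14.9/21.3 = 0.6995
The server is busy 69.95% of the time.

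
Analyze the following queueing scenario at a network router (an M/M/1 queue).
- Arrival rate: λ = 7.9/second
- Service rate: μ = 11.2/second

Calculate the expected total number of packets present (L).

ρ = λ/μ = 7.9/11.2 = 0.7054
For M/M/1: L = λ/(μ-λ)
L = 7.9/(11.2-7.9) = 7.9/3.30
L = 2.3939 packets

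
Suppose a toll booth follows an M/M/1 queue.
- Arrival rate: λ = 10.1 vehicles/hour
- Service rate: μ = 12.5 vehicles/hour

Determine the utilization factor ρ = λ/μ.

Server utilization: ρ = λ/μ
ρ = 10.1/12.5 = 0.8080
The server is busy 80.80% of the time.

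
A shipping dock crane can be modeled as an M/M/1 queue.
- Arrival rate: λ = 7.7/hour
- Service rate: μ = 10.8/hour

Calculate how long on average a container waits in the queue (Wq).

First, compute utilization: ρ = λ/μ = 7.7/10.8 = 0.7130
For M/M/1: Wq = λ/(μ(μ-λ))
Wq = 7.7/(10.8 × (10.8-7.7))
Wq = 7.7/(10.8 × 3.10)
Wq = 0.2300 hours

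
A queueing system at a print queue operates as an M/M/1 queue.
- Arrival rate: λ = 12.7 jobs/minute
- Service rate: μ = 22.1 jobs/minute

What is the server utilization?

Server utilization: ρ = λ/μ
ρ = 12.7/22.1 = 0.5747
The server is busy 57.47% of the time.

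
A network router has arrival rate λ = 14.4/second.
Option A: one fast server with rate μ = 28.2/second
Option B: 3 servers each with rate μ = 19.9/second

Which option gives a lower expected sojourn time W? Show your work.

Option A: single server μ = 28.2 (M/M/1)
  ρ_A = 14.4/28.2 = 0.5106
  W_A = 1/(μ-λ) = 1/(28.2-14.4) = 1/13.80 = 0.07246

Option B: 3 servers μ = 19.9 (M/M/3)
  ρ_B = λ/(cμ) = 14.4/(3×19.9) = 0.2412
  Offered load a = λ/μ = cρ = 14.4/19.9 = 0.7236
  P₀ = [ Σₙ₌₀^2 aⁿ/n! + a^3/(3!(1-ρ)) ]⁻¹
  Σ = a^0/0! + a^1/1! + a^2/2! = 1.0000 + 0.7236 + 0.2618 = 1.9854
  a^3/(3!(1-ρ)) = 0.3789/(6 × 0.7588) = 0.08322
  P₀ = 1/(1.9854 + 0.08322) = 0.4834
  Lq = P₀·a^3·ρ / (3!(1-ρ)²) = 0.4834 × 0.3789 × 0.2412 / (6 × 0.5758) = 0.01279
  Wq_B = Lq/λ = 0.012789/14.4 = 0.0008881
  W_B = Wq_B + 1/μ = 0.0008881 + 0.05025 = 0.05114

Since W_B = 0.05114 < W_A = 0.07246, Option B (multiple servers) has the shorter time in system.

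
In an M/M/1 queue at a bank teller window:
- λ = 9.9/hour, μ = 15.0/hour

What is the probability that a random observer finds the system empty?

ρ = λ/μ = 9.9/15.0 = 0.6600
P(0) = 1 - ρ = 1 - 0.6600 = 0.3400
The server is idle 34.00% of the time.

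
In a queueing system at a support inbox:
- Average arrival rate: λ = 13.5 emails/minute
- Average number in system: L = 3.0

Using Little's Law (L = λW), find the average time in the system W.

Little's Law: L = λW, so W = L/λ
W = 3.0/13.5 = 0.2222 minutes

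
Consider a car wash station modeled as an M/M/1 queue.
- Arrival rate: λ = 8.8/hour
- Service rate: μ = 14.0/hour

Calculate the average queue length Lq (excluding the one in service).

ρ = λ/μ = 8.8/14.0 = 0.6286
For M/M/1: Lq = λ²/(μ(μ-λ))
Lq = 77.44/(14.0 × 5.20)
Lq = 1.0637 cars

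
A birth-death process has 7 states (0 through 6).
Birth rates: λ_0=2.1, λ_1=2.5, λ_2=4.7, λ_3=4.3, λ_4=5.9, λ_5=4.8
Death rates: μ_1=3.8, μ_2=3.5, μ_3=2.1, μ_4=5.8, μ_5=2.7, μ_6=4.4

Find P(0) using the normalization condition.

Ratios P(n)/P(0) = (λ₀···λₙ₋₁)/(μ₁···μₙ):
P(1)/P(0) = (2.1)/(3.8) = 0.5526
P(2)/P(0) = (2.1×2.5)/(3.8×3.5) = 0.3947
P(3)/P(0) = (2.1×2.5×4.7)/(3.8×3.5×2.1) = 0.8835
P(4)/P(0) = (2.1×2.5×4.7×4.3)/(3.8×3.5×2.1×5.8) = 0.6550
P(5)/P(0) = (2.1×2.5×4.7×4.3×5.9)/(3.8×3.5×2.1×5.8×2.7) = 1.4312
P(6)/P(0) = (2.1×2.5×4.7×4.3×5.9×4.8)/(3.8×3.5×2.1×5.8×2.7×4.4) = 1.5614

Normalization: ∑ P(n) = 1
P(0) × (1.0000 + 0.5526 + 0.3947 + 0.8835 + 0.6550 + 1.4312 + 1.5614) = 1
P(0) × 6.4784 = 1
P(0) = 1/6.4784 = 0.1544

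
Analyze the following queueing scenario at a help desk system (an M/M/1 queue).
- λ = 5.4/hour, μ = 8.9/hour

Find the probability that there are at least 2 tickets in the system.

ρ = λ/μ = 5.4/8.9 = 0.6067
P(N ≥ n) = ρⁿ
P(N ≥ 2) = 0.6067^2
P(N ≥ 2) = 0.3681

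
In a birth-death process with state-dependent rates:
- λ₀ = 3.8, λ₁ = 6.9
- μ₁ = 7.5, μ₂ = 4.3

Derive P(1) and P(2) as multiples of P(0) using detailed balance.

Balance equations:
State 0: λ₀P₀ = μ₁P₁ → P₁ = (λ₀/μ₁)P₀ = (3.8/7.5)P₀ = 0.5067P₀
State 1: P₂ = (λ₀λ₁)/(μ₁μ₂)P₀ = (3.8×6.9)/(7.5×4.3)P₀ = 0.8130P₀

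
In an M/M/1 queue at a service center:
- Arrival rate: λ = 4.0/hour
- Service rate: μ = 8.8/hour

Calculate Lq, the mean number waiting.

ρ = λ/μ = 4.0/8.8 = 0.4545
For M/M/1: Lq = λ²/(μ(μ-λ))
Lq = 16.00/(8.8 × 4.80)
Lq = 0.3788 customers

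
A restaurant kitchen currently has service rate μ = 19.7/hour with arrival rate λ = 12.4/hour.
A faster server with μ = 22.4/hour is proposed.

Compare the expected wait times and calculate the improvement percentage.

System 1: ρ₁ = 12.4/19.7 = 0.6294, W₁ = 1/(19.7-12.4) = 0.13699
System 2: ρ₂ = 12.4/22.4 = 0.5536, W₂ = 1/(22.4-12.4) = 0.10000
Improvement: (W₁-W₂)/W₁ = (0.13699-0.10000)/0.13699 = 27.00%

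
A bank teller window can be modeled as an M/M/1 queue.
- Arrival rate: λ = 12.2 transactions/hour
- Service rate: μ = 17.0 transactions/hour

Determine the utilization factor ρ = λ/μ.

Server utilization: ρ = λ/μ
ρ = 12.2/17.0 = 0.7176
The server is busy 71.76% of the time.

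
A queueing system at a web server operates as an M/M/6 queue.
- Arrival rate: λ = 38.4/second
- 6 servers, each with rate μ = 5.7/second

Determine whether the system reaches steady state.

Stability requires ρ = λ/(cμ) < 1
ρ = 38.4/(6 × 5.7) = 38.4/34.20 = 1.1228
Since 1.1228 ≥ 1, the system is UNSTABLE.
Need c > λ/μ = 38.4/5.7 = 6.74.
Minimum servers needed: c = 7.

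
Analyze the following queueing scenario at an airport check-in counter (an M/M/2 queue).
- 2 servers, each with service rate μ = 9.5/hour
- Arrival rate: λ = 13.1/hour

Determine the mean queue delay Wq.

Traffic intensity: ρ = λ/(cμ) = 13.1/(2×9.5) = 0.6895
Since ρ = 0.6895 < 1, system is stable.
Offered load a = λ/μ = cρ = 13.1/9.5 = 1.3789
P₀ = [ Σₙ₌₀^1 aⁿ/n! + a^2/(2!(1-ρ)) ]⁻¹
Σ = a^0/0! + a^1/1! = 1.0000 + 1.3789 = 2.3789
a^2/(2!(1-ρ)) = 1.9015/(2 × 0.31053) = 3.0617
P₀ = 1/(2.3789 + 3.0617) = 0.1838
Lq = P₀·a^2·ρ / (2!(1-ρ)²) = 0.1838 × 1.9015 × 0.6895 / (2 × 0.09643) = 1.2495
Wq = Lq/λ = 1.2495/13.1 = 0.09538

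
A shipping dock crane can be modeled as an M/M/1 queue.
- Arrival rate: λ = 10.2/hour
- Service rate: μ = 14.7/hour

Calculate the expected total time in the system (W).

First, compute utilization: ρ = λ/μ = 10.2/14.7 = 0.6939
For M/M/1: W = 1/(μ-λ)
W = 1/(14.7-10.2) = 1/4.50
W = 0.2222 hours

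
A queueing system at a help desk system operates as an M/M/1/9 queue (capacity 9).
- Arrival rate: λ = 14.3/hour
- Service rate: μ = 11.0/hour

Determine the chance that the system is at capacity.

ρ = λ/μ = 14.3/11.0 = 1.3000
P₀ = (1-ρ)/(1-ρ^(K+1)) = (1-1.3000)/(1-1.3000^10) = -0.3000/-12.7858 = 0.02346
P_K = P₀×ρ^K = 0.02346 × 1.3000^9 = 0.02346 × 10.6045 = 0.2488
Blocking probability = 24.88%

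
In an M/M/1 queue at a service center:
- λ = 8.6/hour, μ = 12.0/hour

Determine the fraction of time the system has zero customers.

ρ = λ/μ = 8.6/12.0 = 0.7167
P(0) = 1 - ρ = 1 - 0.7167 = 0.2833
The server is idle 28.33% of the time.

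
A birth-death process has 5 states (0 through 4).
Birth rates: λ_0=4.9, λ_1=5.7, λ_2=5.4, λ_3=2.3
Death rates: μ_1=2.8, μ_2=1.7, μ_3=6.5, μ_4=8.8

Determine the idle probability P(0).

Ratios P(n)/P(0) = (λ₀···λₙ₋₁)/(μ₁···μₙ):
P(1)/P(0) = (4.9)/(2.8) = 1.7500
P(2)/P(0) = (4.9×5.7)/(2.8×1.7) = 5.8676
P(3)/P(0) = (4.9×5.7×5.4)/(2.8×1.7×6.5) = 4.8747
P(4)/P(0) = (4.9×5.7×5.4×2.3)/(2.8×1.7×6.5×8.8) = 1.2741

Normalization: ∑ P(n) = 1
P(0) × (1.0000 + 1.7500 + 5.8676 + 4.8747 + 1.2741) = 1
P(0) × 14.7664 = 1
P(0) = 1/14.7664 = 0.06772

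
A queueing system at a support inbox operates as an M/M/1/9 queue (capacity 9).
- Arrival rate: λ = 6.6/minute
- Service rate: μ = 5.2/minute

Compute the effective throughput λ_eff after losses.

ρ = λ/μ = 6.6/5.2 = 1.26923
P₀ = (1-ρ)/(1-ρ^(K+1)) = (1-1.26923)/(1-1.26923^10) = -0.2692/-9.8493 = 0.02733
P_K = P₀×ρ^K = 0.027335 × 1.26923^9 = 0.027335 × 8.5480 = 0.2337
λ_eff = λ(1-P_K) = 6.6 × (1 - 0.233658) = 6.6 × 0.766342 = 5.0579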